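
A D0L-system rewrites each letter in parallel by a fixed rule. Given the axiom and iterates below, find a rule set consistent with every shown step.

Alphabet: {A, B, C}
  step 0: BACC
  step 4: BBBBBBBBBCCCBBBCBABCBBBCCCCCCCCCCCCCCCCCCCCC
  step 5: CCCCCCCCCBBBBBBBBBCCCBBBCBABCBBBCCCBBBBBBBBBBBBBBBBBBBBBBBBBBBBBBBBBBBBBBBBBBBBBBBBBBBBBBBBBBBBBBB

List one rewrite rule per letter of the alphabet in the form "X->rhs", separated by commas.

A->BAB, B->C, C->BBB

  step 4 ⇒ step 5: BBBBBBBBBCCCBBBCBABCBBBCCCCCCCCCCCCCCCCCCCCC ⇒ C·C·C·C·C·C·C·C·C·BBB·BBB·BBB·C·C·C·BBB·C·BAB·C·BBB·C·C·C·BBB·BBB·BBB·BBB·BBB·BBB·BBB·BBB·BBB·BBB·BBB·BBB·BBB·BBB·BBB·BBB·BBB·BBB·BBB·BBB·BBB
    A ↦ BAB
    B ↦ C
    C ↦ BBB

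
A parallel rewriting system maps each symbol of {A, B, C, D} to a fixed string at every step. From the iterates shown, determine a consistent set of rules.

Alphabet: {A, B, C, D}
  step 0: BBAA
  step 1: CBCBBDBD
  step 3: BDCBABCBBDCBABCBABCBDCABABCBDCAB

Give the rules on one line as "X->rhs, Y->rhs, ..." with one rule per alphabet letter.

A->BD, B->CB, C->AB, D->DC

  step 0 ⇒ step 1: BBAA ⇒ CB·CB·BD·BD
    A ↦ BD
    B ↦ CB
    C ↦ AB  (constrained at step 1)
    D ↦ DC  (constrained at step 1)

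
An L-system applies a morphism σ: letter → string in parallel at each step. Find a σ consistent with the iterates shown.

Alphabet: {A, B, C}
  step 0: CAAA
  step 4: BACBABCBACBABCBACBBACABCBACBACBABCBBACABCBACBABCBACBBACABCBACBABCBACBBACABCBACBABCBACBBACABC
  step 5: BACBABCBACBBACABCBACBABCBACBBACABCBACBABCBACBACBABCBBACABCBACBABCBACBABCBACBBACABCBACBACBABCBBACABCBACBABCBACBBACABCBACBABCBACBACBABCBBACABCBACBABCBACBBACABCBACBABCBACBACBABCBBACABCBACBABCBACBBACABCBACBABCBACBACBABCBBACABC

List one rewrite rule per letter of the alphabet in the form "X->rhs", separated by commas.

A->B, B->BAC, C->ABC

  step 4 ⇒ step 5: BACBABCBACBABCBACBBACABCBACBACBABCBBACABCBACBABCBACBBACABCBACBABCBACBBACABCBACBABCBACBBACABC ⇒ BAC·B·ABC·BAC·B·BAC·ABC·BAC·B·ABC·BAC·B·BAC·ABC·BAC·B·ABC·BAC·BAC·B·ABC·B·BAC·ABC·BAC·B·ABC·BAC·B·ABC·BAC·B·BAC·ABC·BAC·BAC·B·ABC·B·BAC·ABC·BAC·B·ABC·BAC·B·BAC·ABC·BAC·B·ABC·BAC·BAC·B·ABC·B·BAC·ABC·BAC·B·ABC·BAC·B·BAC·ABC·BAC·B·ABC·BAC·BAC·B·ABC·B·BAC·ABC·BAC·B·ABC·BAC·B·BAC·ABC·BAC·B·ABC·BAC·BAC·B·ABC·B·BAC·ABC
    A ↦ B
    B ↦ BAC
    C ↦ ABC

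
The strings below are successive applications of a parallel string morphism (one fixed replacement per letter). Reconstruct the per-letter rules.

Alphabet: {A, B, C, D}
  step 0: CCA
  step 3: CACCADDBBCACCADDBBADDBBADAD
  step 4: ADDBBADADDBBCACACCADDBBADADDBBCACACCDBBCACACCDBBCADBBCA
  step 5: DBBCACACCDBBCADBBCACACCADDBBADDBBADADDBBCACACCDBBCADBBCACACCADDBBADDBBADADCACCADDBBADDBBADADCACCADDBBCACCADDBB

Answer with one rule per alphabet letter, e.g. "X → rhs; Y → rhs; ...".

  step 4 ⇒ step 5: ADDBBADADDBBCACACCADDBBADADDBBCACACCDBBCACACCDBBCADBBCA ⇒ DBB·CA·CA·C·C·DBB·CA·DBB·CA·CA·C·C·AD·DBB·AD·DBB·AD·AD·DBB·CA·CA·C·C·DBB·CA·DBB·CA·CA·C·C·AD·DBB·AD·DBB·AD·AD·CA·C·C·AD·DBB·AD·DBB·AD·AD·CA·C·C·AD·DBB·CA·C·C·AD·DBB
    A ↦ DBB
    B ↦ C
    C ↦ AD
    D ↦ CA

A->DBB, B->C, C->AD, D->CA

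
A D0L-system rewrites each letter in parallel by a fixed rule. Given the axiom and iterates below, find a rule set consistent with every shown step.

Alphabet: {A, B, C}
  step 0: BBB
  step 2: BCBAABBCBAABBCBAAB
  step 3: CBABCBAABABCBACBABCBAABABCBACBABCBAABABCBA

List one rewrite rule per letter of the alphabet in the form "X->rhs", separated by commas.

A->AB, B->CBA, C->B

  step 2 ⇒ step 3: BCBAABBCBAABBCBAAB ⇒ CBA·B·CBA·AB·AB·CBA·CBA·B·CBA·AB·AB·CBA·CBA·B·CBA·AB·AB·CBA
    A ↦ AB
    B ↦ CBA
    C ↦ B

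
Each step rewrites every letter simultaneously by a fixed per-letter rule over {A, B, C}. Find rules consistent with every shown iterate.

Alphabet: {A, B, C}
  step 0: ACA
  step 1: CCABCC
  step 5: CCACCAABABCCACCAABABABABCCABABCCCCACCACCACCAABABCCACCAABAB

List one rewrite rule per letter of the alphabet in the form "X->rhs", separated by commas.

  step 0 ⇒ step 1: ACA ⇒ CC·AB·CC
    A ↦ CC
    C ↦ AB
    B ↦ A  (constrained at step 1)

A->CC, B->A, C->AB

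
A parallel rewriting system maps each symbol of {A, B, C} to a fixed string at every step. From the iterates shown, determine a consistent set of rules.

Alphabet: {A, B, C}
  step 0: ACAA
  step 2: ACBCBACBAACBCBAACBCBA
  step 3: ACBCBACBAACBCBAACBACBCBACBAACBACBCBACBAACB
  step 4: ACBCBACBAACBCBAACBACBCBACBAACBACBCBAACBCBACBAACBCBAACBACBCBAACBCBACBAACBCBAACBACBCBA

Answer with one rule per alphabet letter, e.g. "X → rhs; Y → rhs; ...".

  step 3 ⇒ step 4: ACBCBACBAACBCBAACBACBCBACBAACBACBCBACBAACB ⇒ ACB·CB·A·CB·A·ACB·CB·A·ACB·ACB·CB·A·CB·A·ACB·ACB·CB·A·ACB·CB·A·CB·A·ACB·CB·A·ACB·ACB·CB·A·ACB·CB·A·CB·A·ACB·CB·A·ACB·ACB·CB·A
    A ↦ ACB
    B ↦ A
    C ↦ CB

A->ACB, B->A, C->CB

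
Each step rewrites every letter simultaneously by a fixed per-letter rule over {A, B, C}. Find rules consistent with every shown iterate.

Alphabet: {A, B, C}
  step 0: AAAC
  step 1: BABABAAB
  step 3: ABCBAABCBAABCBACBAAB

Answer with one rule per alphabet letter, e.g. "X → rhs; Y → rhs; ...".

A->BA, B->C, C->AB

  step 0 ⇒ step 1: AAAC ⇒ BA·BA·BA·AB
    A ↦ BA
    C ↦ AB
    B ↦ C  (constrained at step 1)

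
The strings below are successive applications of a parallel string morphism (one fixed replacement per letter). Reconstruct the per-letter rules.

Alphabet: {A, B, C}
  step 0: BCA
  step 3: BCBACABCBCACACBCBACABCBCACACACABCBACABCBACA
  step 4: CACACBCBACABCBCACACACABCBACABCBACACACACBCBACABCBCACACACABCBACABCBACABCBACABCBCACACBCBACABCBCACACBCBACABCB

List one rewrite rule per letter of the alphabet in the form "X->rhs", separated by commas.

  step 3 ⇒ step 4: BCBACABCBCACACBCBACABCBCACACACABCBACABCBACA ⇒ C·ACA·C·BCB·ACA·BCB·C·ACA·C·ACA·BCB·ACA·BCB·ACA·C·ACA·C·BCB·ACA·BCB·C·ACA·C·ACA·BCB·ACA·BCB·ACA·BCB·ACA·BCB·C·ACA·C·BCB·ACA·BCB·C·ACA·C·BCB·ACA·BCB
    A ↦ BCB
    B ↦ C
    C ↦ ACA

A->BCB, B->C, C->ACA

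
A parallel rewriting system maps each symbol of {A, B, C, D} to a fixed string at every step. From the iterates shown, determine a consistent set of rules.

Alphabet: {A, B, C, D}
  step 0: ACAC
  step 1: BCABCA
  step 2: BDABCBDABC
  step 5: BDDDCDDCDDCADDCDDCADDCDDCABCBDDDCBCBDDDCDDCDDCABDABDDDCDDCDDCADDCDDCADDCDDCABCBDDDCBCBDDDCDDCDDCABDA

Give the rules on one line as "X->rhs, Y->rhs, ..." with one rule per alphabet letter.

A->BC, B->BD, C->A, D->DDC

  step 1 ⇒ step 2: BCABCA ⇒ BD·A·BC·BD·A·BC
    A ↦ BC
    B ↦ BD
    C ↦ A
    D ↦ DDC  (constrained at step 2)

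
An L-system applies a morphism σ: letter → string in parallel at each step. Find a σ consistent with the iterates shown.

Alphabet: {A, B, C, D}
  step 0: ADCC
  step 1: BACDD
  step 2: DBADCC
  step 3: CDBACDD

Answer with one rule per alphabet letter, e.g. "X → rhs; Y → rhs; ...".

  step 2 ⇒ step 3: DBADCC ⇒ C·D·BA·C·D·D
    A ↦ BA
    B ↦ D
    C ↦ D
    D ↦ C

A->BA, B->D, C->D, D->C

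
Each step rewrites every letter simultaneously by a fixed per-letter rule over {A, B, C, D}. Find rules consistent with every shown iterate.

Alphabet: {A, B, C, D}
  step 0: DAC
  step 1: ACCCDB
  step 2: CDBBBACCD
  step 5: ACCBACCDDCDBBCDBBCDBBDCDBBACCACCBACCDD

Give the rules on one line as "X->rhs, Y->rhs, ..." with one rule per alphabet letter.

  step 1 ⇒ step 2: ACCCDB ⇒ CD·B·B·B·ACC·D
    A ↦ CD
    B ↦ D
    C ↦ B
    D ↦ ACC

A->CD, B->D, C->B, D->ACC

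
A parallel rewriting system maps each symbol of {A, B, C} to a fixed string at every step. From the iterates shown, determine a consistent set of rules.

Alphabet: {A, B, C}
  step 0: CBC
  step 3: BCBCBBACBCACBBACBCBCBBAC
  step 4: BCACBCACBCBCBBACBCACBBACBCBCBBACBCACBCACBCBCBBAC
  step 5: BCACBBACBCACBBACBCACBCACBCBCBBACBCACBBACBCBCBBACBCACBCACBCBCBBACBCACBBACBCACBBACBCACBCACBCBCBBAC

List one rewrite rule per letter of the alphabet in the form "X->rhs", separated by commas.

  step 4 ⇒ step 5: BCACBCACBCBCBBACBCACBBACBCBCBBACBCACBCACBCBCBBAC ⇒ BC·AC·BB·AC·BC·AC·BB·AC·BC·AC·BC·AC·BC·BC·BB·AC·BC·AC·BB·AC·BC·BC·BB·AC·BC·AC·BC·AC·BC·BC·BB·AC·BC·AC·BB·AC·BC·AC·BB·AC·BC·AC·BC·AC·BC·BC·BB·AC
    A ↦ BB
    B ↦ BC
    C ↦ AC

A->BB, B->BC, C->AC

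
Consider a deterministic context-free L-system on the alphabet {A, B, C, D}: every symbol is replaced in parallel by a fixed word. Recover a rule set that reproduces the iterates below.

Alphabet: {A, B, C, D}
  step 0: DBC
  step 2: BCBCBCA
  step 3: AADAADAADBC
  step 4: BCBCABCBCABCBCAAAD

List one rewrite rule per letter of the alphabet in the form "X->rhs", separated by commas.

A->BC, B->A, C->AD, D->A

  step 3 ⇒ step 4: AADAADAADBC ⇒ BC·BC·A·BC·BC·A·BC·BC·A·A·AD
    A ↦ BC
    B ↦ A
    C ↦ AD
    D ↦ A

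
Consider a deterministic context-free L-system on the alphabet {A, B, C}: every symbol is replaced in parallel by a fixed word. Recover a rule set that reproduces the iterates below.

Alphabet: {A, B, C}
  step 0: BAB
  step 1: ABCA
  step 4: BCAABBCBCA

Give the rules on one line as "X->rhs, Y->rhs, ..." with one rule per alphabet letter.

  step 0 ⇒ step 1: BAB ⇒ A·BC·A
    A ↦ BC
    B ↦ A
    C ↦ B  (constrained at step 1)

A->BC, B->A, C->B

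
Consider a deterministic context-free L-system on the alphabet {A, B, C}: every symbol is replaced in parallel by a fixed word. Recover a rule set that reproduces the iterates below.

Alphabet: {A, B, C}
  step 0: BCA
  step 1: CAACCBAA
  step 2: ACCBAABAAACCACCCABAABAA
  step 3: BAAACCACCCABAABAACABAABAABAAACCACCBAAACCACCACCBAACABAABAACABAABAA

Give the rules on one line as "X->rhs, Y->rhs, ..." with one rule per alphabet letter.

  step 2 ⇒ step 3: ACCBAABAAACCACCCABAABAA ⇒ BAA·ACC·ACC·CA·BAA·BAA·CA·BAA·BAA·BAA·ACC·ACC·BAA·ACC·ACC·ACC·BAA·CA·BAA·BAA·CA·BAA·BAA
    A ↦ BAA
    B ↦ CA
    C ↦ ACC

A->BAA, B->CA, C->ACC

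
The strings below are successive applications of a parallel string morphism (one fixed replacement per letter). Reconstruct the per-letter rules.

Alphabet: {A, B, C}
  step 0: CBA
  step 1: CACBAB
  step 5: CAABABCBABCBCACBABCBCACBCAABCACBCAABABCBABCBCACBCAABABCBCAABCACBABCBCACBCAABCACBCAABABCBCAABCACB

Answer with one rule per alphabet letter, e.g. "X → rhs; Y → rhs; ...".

  step 0 ⇒ step 1: CBA ⇒ CA·CB·AB
    A ↦ AB
    B ↦ CB
    C ↦ CA

A->AB, B->CB, C->CA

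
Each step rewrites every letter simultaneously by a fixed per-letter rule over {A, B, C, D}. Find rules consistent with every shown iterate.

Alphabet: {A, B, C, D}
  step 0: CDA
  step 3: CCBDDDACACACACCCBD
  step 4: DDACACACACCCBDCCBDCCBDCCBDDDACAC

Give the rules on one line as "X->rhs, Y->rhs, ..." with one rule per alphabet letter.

  step 3 ⇒ step 4: CCBDDDACACACACCCBD ⇒ D·D·AC·AC·AC·AC·CCB·D·CCB·D·CCB·D·CCB·D·D·D·AC·AC
    A ↦ CCB
    B ↦ AC
    C ↦ D
    D ↦ AC

A->CCB, B->AC, C->D, D->AC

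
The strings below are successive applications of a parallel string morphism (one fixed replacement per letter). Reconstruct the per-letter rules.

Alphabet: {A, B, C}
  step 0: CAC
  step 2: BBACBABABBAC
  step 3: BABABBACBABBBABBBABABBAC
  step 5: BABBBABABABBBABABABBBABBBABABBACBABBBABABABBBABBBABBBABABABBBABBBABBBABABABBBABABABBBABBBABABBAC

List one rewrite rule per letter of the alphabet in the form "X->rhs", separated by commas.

  step 2 ⇒ step 3: BBACBABABBAC ⇒ BA·BA·BB·AC·BA·BB·BA·BB·BA·BA·BB·AC
    A ↦ BB
    B ↦ BA
    C ↦ AC

A->BB, B->BA, C->AC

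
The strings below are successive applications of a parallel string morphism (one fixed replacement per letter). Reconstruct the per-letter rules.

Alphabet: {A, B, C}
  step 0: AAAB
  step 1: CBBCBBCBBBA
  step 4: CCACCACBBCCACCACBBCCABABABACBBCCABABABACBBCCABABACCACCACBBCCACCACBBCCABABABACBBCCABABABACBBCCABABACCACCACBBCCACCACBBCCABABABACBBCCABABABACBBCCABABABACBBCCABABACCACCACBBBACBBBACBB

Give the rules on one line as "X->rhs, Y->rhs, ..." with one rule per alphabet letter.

  step 0 ⇒ step 1: AAAB ⇒ CBB·CBB·CBB·BA
    A ↦ CBB
    B ↦ BA
    C ↦ CCA  (constrained at step 1)

A->CBB, B->BA, C->CCA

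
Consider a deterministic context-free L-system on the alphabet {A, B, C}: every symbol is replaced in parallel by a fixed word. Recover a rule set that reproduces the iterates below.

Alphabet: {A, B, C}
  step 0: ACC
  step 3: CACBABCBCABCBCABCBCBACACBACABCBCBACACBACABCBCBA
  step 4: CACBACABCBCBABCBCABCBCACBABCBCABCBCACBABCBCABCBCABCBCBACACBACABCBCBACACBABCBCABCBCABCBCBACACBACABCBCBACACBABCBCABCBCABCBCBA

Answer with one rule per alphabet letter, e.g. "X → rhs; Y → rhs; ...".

A->CBA, B->BCB, C->CA

  step 3 ⇒ step 4: CACBABCBCABCBCABCBCBACACBACABCBCBACACBACABCBCBA ⇒ CA·CBA·CA·BCB·CBA·BCB·CA·BCB·CA·CBA·BCB·CA·BCB·CA·CBA·BCB·CA·BCB·CA·BCB·CBA·CA·CBA·CA·BCB·CBA·CA·CBA·BCB·CA·BCB·CA·BCB·CBA·CA·CBA·CA·BCB·CBA·CA·CBA·BCB·CA·BCB·CA·BCB·CBA
    A ↦ CBA
    B ↦ BCB
    C ↦ CA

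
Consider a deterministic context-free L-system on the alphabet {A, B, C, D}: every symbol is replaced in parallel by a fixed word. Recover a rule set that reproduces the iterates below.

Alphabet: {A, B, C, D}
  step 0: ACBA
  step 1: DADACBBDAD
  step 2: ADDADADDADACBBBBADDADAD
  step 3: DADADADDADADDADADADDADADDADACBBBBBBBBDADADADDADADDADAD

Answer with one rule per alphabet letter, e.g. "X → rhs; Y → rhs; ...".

  step 2 ⇒ step 3: ADDADADDADACBBBBADDADAD ⇒ DAD·AD·AD·DAD·AD·DAD·AD·AD·DAD·AD·DAD·AC·BB·BB·BB·BB·DAD·AD·AD·DAD·AD·DAD·AD
    A ↦ DAD
    B ↦ BB
    C ↦ AC
    D ↦ AD

A->DAD, B->BB, C->AC, D->AD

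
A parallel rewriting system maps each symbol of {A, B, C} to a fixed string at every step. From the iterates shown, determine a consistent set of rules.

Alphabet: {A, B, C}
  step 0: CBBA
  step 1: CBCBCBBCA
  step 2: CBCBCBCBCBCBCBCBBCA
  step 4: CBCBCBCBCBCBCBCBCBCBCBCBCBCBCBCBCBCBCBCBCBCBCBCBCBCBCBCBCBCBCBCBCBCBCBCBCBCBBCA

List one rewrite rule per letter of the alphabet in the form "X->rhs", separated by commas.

A->BCA, B->CB, C->CB

  step 1 ⇒ step 2: CBCBCBBCA ⇒ CB·CB·CB·CB·CB·CB·CB·CB·BCA
    A ↦ BCA
    B ↦ CB
    C ↦ CB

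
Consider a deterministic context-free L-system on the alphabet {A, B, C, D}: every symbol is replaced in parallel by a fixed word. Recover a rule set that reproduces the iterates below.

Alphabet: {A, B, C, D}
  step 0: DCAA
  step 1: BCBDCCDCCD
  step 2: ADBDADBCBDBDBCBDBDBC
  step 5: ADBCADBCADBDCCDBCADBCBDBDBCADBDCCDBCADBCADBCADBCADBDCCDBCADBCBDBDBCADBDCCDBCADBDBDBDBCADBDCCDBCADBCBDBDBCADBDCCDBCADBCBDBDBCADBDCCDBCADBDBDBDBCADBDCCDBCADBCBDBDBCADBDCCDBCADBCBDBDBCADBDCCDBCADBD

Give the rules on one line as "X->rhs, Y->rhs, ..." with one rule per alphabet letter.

  step 1 ⇒ step 2: BCBDCCDCCD ⇒ AD·BD·AD·BC·BD·BD·BC·BD·BD·BC
    B ↦ AD
    C ↦ BD
    D ↦ BC
  step 0 ⇒ step 1: DCAA ⇒ BC·BD·CCD·CCD
    A ↦ CCD

A->CCD, B->AD, C->BD, D->BC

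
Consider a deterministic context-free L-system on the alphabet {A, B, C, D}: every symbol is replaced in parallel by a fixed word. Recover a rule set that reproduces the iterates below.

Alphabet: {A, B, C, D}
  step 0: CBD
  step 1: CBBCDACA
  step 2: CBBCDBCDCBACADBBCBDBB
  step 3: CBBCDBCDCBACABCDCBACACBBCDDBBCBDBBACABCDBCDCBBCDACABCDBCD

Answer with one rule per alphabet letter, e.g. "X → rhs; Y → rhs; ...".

A->DBB, B->BCD, C->CB, D->ACA

  step 2 ⇒ step 3: CBBCDBCDCBACADBBCBDBB ⇒ CB·BCD·BCD·CB·ACA·BCD·CB·ACA·CB·BCD·DBB·CB·DBB·ACA·BCD·BCD·CB·BCD·ACA·BCD·BCD
    A ↦ DBB
    B ↦ BCD
    C ↦ CB
    D ↦ ACA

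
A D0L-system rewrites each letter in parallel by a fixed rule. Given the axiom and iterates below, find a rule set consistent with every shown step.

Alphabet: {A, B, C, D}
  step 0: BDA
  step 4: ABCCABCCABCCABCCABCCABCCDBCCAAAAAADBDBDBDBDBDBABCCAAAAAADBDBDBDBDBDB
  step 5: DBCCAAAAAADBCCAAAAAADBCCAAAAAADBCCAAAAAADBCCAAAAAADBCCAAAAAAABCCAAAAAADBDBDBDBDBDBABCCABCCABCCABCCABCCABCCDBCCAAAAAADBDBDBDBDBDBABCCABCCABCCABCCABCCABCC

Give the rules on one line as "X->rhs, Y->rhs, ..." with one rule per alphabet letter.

A->DB, B->CC, C->AAA, D->AB

  step 4 ⇒ step 5: ABCCABCCABCCABCCABCCABCCDBCCAAAAAADBDBDBDBDBDBABCCAAAAAADBDBDBDBDBDB ⇒ DB·CC·AAA·AAA·DB·CC·AAA·AAA·DB·CC·AAA·AAA·DB·CC·AAA·AAA·DB·CC·AAA·AAA·DB·CC·AAA·AAA·AB·CC·AAA·AAA·DB·DB·DB·DB·DB·DB·AB·CC·AB·CC·AB·CC·AB·CC·AB·CC·AB·CC·DB·CC·AAA·AAA·DB·DB·DB·DB·DB·DB·AB·CC·AB·CC·AB·CC·AB·CC·AB·CC·AB·CC
    A ↦ DB
    B ↦ CC
    C ↦ AAA
    D ↦ AB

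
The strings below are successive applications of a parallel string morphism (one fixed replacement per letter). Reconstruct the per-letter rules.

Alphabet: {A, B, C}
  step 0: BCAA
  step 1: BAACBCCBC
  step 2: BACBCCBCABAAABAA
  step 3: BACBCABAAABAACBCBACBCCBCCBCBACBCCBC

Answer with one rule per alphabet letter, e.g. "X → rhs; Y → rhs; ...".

  step 2 ⇒ step 3: BACBCCBCABAAABAA ⇒ BA·CBC·A·BA·A·A·BA·A·CBC·BA·CBC·CBC·CBC·BA·CBC·CBC
    A ↦ CBC
    B ↦ BA
    C ↦ A

A->CBC, B->BA, C->A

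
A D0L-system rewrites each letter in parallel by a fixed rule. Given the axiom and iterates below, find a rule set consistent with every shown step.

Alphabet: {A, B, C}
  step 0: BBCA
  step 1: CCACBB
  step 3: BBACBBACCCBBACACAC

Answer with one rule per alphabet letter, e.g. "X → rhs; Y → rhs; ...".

  step 0 ⇒ step 1: BBCA ⇒ C·C·AC·BB
    A ↦ BB
    B ↦ C
    C ↦ AC

A->BB, B->C, C->AC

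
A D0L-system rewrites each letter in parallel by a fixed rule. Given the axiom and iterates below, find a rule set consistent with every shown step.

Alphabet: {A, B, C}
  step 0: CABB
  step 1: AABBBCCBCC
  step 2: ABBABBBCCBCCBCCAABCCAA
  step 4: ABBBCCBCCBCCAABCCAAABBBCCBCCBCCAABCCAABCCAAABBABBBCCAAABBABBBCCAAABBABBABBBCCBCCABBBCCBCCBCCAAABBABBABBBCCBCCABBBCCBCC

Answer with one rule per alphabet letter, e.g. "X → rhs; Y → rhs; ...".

A->ABB, B->BCC, C->A

  step 1 ⇒ step 2: AABBBCCBCC ⇒ ABB·ABB·BCC·BCC·BCC·A·A·BCC·A·A
    A ↦ ABB
    B ↦ BCC
    C ↦ A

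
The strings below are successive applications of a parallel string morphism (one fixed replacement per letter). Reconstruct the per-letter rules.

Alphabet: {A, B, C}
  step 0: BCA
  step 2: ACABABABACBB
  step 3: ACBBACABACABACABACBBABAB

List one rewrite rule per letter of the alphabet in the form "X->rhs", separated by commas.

  step 2 ⇒ step 3: ACABABABACBB ⇒ AC·BB·AC·AB·AC·AB·AC·AB·AC·BB·AB·AB
    A ↦ AC
    B ↦ AB
    C ↦ BB

A->AC, B->AB, C->BB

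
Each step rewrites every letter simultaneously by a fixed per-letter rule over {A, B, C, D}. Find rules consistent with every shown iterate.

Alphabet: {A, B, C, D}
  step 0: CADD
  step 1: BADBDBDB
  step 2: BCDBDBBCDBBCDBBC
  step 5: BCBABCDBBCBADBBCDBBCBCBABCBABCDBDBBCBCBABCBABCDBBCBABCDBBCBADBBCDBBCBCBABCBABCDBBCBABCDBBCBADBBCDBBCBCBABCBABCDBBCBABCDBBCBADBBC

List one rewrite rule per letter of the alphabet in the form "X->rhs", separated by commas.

  step 1 ⇒ step 2: BADBDBDB ⇒ BC·DB·DB·BC·DB·BC·DB·BC
    A ↦ DB
    B ↦ BC
    D ↦ DB
  step 0 ⇒ step 1: CADD ⇒ BA·DB·DB·DB
    C ↦ BA

A->DB, B->BC, C->BA, D->DB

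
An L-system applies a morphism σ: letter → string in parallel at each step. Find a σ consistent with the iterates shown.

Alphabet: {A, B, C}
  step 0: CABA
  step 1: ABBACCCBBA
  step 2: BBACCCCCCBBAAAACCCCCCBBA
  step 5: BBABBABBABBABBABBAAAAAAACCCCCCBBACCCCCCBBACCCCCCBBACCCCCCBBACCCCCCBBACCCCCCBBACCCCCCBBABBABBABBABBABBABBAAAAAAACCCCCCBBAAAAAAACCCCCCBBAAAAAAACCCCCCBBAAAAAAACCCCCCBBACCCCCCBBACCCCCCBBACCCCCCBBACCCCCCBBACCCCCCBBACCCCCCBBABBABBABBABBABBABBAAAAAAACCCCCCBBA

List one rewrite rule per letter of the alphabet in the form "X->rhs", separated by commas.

  step 1 ⇒ step 2: ABBACCCBBA ⇒ BBA·CCC·CCC·BBA·A·A·A·CCC·CCC·BBA
    A ↦ BBA
    B ↦ CCC
    C ↦ A

A->BBA, B->CCC, C->A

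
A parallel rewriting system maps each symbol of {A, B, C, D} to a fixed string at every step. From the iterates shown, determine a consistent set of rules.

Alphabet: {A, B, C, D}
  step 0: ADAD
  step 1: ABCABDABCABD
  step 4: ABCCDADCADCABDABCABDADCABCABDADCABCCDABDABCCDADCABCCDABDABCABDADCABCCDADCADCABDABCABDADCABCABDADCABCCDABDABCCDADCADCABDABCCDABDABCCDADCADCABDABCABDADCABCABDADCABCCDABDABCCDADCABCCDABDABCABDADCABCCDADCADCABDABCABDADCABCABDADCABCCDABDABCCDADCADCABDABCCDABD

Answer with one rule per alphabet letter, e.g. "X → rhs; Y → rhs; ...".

A->ABC, B->CD, C->ADC, D->ABD

  step 0 ⇒ step 1: ADAD ⇒ ABC·ABD·ABC·ABD
    A ↦ ABC
    D ↦ ABD
    B ↦ CD  (constrained at step 1)
    C ↦ ADC  (constrained at step 1)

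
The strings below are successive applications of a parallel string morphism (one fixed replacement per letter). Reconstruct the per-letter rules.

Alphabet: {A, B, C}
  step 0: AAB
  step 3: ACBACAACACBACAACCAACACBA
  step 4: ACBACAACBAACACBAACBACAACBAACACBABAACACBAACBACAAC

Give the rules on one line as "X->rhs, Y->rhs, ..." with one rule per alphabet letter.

  step 3 ⇒ step 4: ACBACAACACBACAACCAACACBA ⇒ AC·BA·CA·AC·BA·AC·AC·BA·AC·BA·CA·AC·BA·AC·AC·BA·BA·AC·AC·BA·AC·BA·CA·AC
    A ↦ AC
    B ↦ CA
    C ↦ BA

A->AC, B->CA, C->BA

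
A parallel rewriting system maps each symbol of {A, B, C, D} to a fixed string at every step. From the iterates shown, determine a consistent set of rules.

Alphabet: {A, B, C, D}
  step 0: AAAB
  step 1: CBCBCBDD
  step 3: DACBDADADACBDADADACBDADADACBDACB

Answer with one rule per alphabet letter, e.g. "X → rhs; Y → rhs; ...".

  step 0 ⇒ step 1: AAAB ⇒ CB·CB·CB·DD
    A ↦ CB
    B ↦ DD
    C ↦ DA  (constrained at step 1)
    D ↦ DA  (constrained at step 1)

A->CB, B->DD, C->DA, D->DA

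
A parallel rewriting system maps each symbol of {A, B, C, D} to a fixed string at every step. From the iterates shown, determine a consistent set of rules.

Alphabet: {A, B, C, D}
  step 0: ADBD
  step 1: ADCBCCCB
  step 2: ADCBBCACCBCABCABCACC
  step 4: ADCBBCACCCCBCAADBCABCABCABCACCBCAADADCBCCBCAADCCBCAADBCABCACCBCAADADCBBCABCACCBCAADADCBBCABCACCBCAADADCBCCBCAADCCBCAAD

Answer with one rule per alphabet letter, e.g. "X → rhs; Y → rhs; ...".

  step 1 ⇒ step 2: ADCBCCCB ⇒ AD·CB·BCA·CC·BCA·BCA·BCA·CC
    A ↦ AD
    B ↦ CC
    C ↦ BCA
    D ↦ CB

A->AD, B->CC, C->BCA, D->CB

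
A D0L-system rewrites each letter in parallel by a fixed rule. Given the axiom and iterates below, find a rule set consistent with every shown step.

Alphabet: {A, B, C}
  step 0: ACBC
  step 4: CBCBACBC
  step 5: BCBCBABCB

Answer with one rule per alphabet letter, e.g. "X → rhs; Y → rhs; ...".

  step 4 ⇒ step 5: CBCBACBC ⇒ B·C·B·C·BA·B·C·B
    A ↦ BA
    B ↦ C
    C ↦ B

A->BA, B->C, C->B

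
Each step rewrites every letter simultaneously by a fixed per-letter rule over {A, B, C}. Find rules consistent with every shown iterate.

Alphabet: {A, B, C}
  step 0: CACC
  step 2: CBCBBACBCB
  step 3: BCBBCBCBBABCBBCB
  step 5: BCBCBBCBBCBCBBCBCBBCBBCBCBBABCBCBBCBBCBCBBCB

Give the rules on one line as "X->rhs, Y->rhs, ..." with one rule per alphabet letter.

A->BA, B->CB, C->B

  step 2 ⇒ step 3: CBCBBACBCB ⇒ B·CB·B·CB·CB·BA·B·CB·B·CB
    A ↦ BA
    B ↦ CB
    C ↦ B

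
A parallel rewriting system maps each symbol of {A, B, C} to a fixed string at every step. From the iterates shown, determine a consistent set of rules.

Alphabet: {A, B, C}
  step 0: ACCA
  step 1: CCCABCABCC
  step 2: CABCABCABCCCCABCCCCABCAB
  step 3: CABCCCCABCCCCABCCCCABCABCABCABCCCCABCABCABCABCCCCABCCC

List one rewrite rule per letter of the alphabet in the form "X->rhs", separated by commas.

  step 2 ⇒ step 3: CABCABCABCCCCABCCCCABCAB ⇒ CAB·CC·C·CAB·CC·C·CAB·CC·C·CAB·CAB·CAB·CAB·CC·C·CAB·CAB·CAB·CAB·CC·C·CAB·CC·C
    A ↦ CC
    B ↦ C
    C ↦ CAB

A->CC, B->C, C->CAB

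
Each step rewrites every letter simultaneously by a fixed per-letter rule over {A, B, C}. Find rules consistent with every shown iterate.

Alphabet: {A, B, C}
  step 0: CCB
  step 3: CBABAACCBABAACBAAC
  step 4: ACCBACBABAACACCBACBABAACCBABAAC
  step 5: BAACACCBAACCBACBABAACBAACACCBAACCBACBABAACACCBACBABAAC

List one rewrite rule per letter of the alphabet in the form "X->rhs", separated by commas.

  step 4 ⇒ step 5: ACCBACBABAACACCBACBABAACCBABAAC ⇒ BA·AC·AC·C·BA·AC·C·BA·C·BA·BA·AC·BA·AC·AC·C·BA·AC·C·BA·C·BA·BA·AC·AC·C·BA·C·BA·BA·AC
    A ↦ BA
    B ↦ C
    C ↦ AC

A->BA, B->C, C->AC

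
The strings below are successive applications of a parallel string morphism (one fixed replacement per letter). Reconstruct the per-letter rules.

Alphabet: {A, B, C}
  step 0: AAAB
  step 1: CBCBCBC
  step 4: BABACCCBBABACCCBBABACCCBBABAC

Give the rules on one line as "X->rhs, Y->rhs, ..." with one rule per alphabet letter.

  step 0 ⇒ step 1: AAAB ⇒ CB·CB·CB·C
    A ↦ CB
    B ↦ C
    C ↦ BA  (constrained at step 1)

A->CB, B->C, C->BA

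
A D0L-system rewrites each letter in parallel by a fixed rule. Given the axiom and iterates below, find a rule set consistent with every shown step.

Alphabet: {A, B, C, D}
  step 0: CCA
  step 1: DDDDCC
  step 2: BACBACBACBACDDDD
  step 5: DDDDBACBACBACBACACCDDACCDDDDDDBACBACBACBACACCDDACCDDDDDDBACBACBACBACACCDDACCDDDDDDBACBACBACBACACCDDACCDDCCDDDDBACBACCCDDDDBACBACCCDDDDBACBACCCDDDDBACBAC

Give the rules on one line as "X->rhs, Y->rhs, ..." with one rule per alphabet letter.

A->CC, B->A, C->DD, D->BAC

  step 1 ⇒ step 2: DDDDCC ⇒ BAC·BAC·BAC·BAC·DD·DD
    C ↦ DD
    D ↦ BAC
  step 0 ⇒ step 1: CCA ⇒ DD·DD·CC
    A ↦ CC
    B ↦ A  (constrained at step 2)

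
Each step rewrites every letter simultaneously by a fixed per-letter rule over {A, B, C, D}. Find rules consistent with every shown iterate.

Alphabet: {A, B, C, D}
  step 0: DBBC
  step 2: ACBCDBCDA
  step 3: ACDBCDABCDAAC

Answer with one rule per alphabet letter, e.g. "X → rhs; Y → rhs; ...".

A->AC, B->BC, C->D, D->A

  step 2 ⇒ step 3: ACBCDBCDA ⇒ AC·D·BC·D·A·BC·D·A·AC
    A ↦ AC
    B ↦ BC
    C ↦ D
    D ↦ A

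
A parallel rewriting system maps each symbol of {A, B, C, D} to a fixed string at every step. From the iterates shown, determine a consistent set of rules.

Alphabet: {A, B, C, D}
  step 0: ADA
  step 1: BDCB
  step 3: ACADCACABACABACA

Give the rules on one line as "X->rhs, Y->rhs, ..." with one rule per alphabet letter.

A->B, B->C, C->ACA, D->DC

  step 0 ⇒ step 1: ADA ⇒ B·DC·B
    A ↦ B
    D ↦ DC
    B ↦ C  (constrained at step 1)
    C ↦ ACA  (constrained at step 1)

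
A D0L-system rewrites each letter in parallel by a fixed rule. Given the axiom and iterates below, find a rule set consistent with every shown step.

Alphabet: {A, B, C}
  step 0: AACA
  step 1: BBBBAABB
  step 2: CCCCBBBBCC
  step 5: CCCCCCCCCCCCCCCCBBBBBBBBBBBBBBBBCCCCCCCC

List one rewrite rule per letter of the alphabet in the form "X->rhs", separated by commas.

A->BB, B->C, C->AA

  step 1 ⇒ step 2: BBBBAABB ⇒ C·C·C·C·BB·BB·C·C
    A ↦ BB
    B ↦ C
  step 0 ⇒ step 1: AACA ⇒ BB·BB·AA·BB
    C ↦ AA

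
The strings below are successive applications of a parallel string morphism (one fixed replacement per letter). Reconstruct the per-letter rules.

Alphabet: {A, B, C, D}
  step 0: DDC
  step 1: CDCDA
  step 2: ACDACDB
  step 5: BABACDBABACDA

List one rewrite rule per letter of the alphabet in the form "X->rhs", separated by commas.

  step 1 ⇒ step 2: CDCDA ⇒ A·CD·A·CD·B
    A ↦ B
    C ↦ A
    D ↦ CD
    B ↦ A  (constrained at step 2)

A->B, B->A, C->A, D->CD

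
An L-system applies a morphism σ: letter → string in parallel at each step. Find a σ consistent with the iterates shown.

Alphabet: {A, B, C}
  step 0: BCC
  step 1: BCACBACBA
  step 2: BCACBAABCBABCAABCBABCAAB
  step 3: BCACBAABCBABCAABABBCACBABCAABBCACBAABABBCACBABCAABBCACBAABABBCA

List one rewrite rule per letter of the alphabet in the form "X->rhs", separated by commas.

  step 2 ⇒ step 3: BCACBAABCBABCAABCBABCAAB ⇒ BCA·CBA·AB·CBA·BCA·AB·AB·BCA·CBA·BCA·AB·BCA·CBA·AB·AB·BCA·CBA·BCA·AB·BCA·CBA·AB·AB·BCA
    A ↦ AB
    B ↦ BCA
    C ↦ CBA

A->AB, B->BCA, C->CBA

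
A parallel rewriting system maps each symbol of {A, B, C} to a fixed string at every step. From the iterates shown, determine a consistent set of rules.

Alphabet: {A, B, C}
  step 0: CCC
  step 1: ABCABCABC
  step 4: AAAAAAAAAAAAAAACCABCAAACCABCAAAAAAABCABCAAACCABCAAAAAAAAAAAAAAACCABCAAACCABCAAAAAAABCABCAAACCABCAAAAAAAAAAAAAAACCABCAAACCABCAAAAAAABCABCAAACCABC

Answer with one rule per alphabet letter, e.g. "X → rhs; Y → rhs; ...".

  step 0 ⇒ step 1: CCC ⇒ ABC·ABC·ABC
    C ↦ ABC
    A ↦ AA  (constrained at step 1)
    B ↦ ACC  (constrained at step 1)

A->AA, B->ACC, C->ABC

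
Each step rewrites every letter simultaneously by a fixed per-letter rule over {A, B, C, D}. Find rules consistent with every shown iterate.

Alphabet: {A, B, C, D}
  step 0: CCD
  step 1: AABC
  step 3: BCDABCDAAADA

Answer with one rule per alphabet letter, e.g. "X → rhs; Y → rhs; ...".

A->DA, B->CC, C->A, D->BC

  step 0 ⇒ step 1: CCD ⇒ A·A·BC
    C ↦ A
    D ↦ BC
    A ↦ DA  (constrained at step 1)
    B ↦ CC  (constrained at step 1)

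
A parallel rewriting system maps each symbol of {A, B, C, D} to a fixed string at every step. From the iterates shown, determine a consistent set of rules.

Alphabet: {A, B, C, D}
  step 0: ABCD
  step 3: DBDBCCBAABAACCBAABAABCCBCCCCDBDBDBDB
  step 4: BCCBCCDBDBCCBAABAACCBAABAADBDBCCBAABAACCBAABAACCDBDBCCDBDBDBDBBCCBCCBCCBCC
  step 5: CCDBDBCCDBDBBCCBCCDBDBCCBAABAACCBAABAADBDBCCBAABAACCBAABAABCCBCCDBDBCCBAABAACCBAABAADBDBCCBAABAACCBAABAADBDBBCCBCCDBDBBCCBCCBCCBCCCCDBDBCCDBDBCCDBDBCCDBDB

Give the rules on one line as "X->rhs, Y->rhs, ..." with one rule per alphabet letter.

A->BAA, B->CC, C->DB, D->B

  step 4 ⇒ step 5: BCCBCCDBDBCCBAABAACCBAABAADBDBCCBAABAACCBAABAACCDBDBCCDBDBDBDBBCCBCCBCCBCC ⇒ CC·DB·DB·CC·DB·DB·B·CC·B·CC·DB·DB·CC·BAA·BAA·CC·BAA·BAA·DB·DB·CC·BAA·BAA·CC·BAA·BAA·B·CC·B·CC·DB·DB·CC·BAA·BAA·CC·BAA·BAA·DB·DB·CC·BAA·BAA·CC·BAA·BAA·DB·DB·B·CC·B·CC·DB·DB·B·CC·B·CC·B·CC·B·CC·CC·DB·DB·CC·DB·DB·CC·DB·DB·CC·DB·DB
    A ↦ BAA
    B ↦ CC
    C ↦ DB
    D ↦ B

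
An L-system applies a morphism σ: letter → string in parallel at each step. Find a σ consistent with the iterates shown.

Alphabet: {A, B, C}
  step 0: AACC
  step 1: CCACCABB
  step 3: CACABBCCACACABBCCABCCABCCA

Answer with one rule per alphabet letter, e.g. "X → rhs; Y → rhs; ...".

  step 0 ⇒ step 1: AACC ⇒ CCA·CCA·B·B
    A ↦ CCA
    C ↦ B
    B ↦ CA  (constrained at step 1)

A->CCA, B->CA, C->B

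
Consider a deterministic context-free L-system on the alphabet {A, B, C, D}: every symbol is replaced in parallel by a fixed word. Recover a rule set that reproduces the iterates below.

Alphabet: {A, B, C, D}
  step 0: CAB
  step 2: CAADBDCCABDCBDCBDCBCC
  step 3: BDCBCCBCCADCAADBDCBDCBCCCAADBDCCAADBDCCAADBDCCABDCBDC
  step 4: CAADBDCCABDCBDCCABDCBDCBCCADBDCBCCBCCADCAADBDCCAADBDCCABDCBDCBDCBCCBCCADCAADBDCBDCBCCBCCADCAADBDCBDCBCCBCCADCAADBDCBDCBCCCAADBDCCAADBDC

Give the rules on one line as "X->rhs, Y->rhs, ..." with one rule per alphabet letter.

  step 3 ⇒ step 4: BDCBCCBCCADCAADBDCBDCBCCCAADBDCCAADBDCCAADBDCCABDCBDC ⇒ CA·AD·BDC·CA·BDC·BDC·CA·BDC·BDC·BCC·AD·BDC·BCC·BCC·AD·CA·AD·BDC·CA·AD·BDC·CA·BDC·BDC·BDC·BCC·BCC·AD·CA·AD·BDC·BDC·BCC·BCC·AD·CA·AD·BDC·BDC·BCC·BCC·AD·CA·AD·BDC·BDC·BCC·CA·AD·BDC·CA·AD·BDC
    A ↦ BCC
    B ↦ CA
    C ↦ BDC
    D ↦ AD

A->BCC, B->CA, C->BDC, D->AD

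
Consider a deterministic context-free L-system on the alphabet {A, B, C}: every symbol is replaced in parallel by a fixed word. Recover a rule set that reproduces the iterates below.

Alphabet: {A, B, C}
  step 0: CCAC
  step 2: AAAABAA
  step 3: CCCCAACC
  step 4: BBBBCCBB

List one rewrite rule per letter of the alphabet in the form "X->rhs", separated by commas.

  step 3 ⇒ step 4: CCCCAACC ⇒ B·B·B·B·C·C·B·B
    A ↦ C
    C ↦ B
  step 2 ⇒ step 3: AAAABAA ⇒ C·C·C·C·AA·C·C
    B ↦ AA

A->C, B->AA, C->B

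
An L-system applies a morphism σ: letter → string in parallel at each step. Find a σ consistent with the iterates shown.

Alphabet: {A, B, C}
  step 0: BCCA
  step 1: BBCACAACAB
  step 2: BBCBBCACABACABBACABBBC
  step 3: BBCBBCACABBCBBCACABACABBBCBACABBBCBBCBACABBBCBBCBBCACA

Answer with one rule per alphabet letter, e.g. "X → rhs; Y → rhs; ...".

A->B, B->BBC, C->ACA

  step 2 ⇒ step 3: BBCBBCACABACABBACABBBC ⇒ BBC·BBC·ACA·BBC·BBC·ACA·B·ACA·B·BBC·B·ACA·B·BBC·BBC·B·ACA·B·BBC·BBC·BBC·ACA
    A ↦ B
    B ↦ BBC
    C ↦ ACA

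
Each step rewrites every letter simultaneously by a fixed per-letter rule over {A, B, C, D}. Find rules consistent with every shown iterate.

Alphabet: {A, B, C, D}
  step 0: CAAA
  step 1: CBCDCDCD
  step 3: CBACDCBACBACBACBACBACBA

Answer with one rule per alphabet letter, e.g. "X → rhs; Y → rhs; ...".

A->CD, B->A, C->CB, D->CB

  step 0 ⇒ step 1: CAAA ⇒ CB·CD·CD·CD
    A ↦ CD
    C ↦ CB
    B ↦ A  (constrained at step 1)
    D ↦ CB  (constrained at step 1)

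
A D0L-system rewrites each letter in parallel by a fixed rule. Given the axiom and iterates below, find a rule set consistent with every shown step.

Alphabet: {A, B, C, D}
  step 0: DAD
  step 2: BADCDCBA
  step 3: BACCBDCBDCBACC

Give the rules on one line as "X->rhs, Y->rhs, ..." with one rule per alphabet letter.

A->CC, B->BA, C->DC, D->B

  step 2 ⇒ step 3: BADCDCBA ⇒ BA·CC·B·DC·B·DC·BA·CC
    A ↦ CC
    B ↦ BA
    C ↦ DC
    D ↦ B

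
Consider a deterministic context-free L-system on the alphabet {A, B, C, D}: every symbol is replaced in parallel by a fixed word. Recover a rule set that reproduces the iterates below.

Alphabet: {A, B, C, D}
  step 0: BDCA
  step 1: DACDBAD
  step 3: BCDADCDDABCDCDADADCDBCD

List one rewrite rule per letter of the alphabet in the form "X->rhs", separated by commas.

A->AD, B->DA, C->B, D->CD

  step 0 ⇒ step 1: BDCA ⇒ DA·CD·B·AD
    A ↦ AD
    B ↦ DA
    C ↦ B
    D ↦ CD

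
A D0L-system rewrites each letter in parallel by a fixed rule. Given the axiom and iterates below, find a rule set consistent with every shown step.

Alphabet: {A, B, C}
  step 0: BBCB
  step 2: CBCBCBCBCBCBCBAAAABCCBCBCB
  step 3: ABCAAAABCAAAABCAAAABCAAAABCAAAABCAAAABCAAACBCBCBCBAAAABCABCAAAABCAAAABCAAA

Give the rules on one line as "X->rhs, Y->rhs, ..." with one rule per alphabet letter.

  step 2 ⇒ step 3: CBCBCBCBCBCBCBAAAABCCBCBCB ⇒ ABC·AAA·ABC·AAA·ABC·AAA·ABC·AAA·ABC·AAA·ABC·AAA·ABC·AAA·CB·CB·CB·CB·AAA·ABC·ABC·AAA·ABC·AAA·ABC·AAA
    A ↦ CB
    B ↦ AAA
    C ↦ ABC

A->CB, B->AAA, C->ABC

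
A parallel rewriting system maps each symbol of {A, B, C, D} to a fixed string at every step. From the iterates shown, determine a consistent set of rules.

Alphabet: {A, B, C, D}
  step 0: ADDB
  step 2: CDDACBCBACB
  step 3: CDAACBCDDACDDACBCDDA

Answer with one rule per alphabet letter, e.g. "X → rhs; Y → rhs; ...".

A->CB, B->DA, C->CD, D->A

  step 2 ⇒ step 3: CDDACBCBACB ⇒ CD·A·A·CB·CD·DA·CD·DA·CB·CD·DA
    A ↦ CB
    B ↦ DA
    C ↦ CD
    D ↦ A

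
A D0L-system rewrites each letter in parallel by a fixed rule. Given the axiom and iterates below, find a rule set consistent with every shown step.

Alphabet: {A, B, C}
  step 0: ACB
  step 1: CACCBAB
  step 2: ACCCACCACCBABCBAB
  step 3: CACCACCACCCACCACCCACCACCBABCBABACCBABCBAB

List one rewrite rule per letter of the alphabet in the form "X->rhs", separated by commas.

  step 2 ⇒ step 3: ACCCACCACCBABCBAB ⇒ C·ACC·ACC·ACC·C·ACC·ACC·C·ACC·ACC·BAB·C·BAB·ACC·BAB·C·BAB
    A ↦ C
    B ↦ BAB
    C ↦ ACC

A->C, B->BAB, C->ACC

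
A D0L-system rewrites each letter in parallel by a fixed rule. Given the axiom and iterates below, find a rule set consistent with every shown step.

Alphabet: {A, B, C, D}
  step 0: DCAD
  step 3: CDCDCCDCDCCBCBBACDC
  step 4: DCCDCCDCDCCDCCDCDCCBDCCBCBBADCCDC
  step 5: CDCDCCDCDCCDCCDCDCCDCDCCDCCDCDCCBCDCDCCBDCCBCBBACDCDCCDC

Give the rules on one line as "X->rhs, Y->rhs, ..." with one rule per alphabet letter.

  step 4 ⇒ step 5: DCCDCCDCDCCDCCDCDCCBDCCBCBBADCCDC ⇒ C·DC·DC·C·DC·DC·C·DC·C·DC·DC·C·DC·DC·C·DC·C·DC·DC·CB·C·DC·DC·CB·DC·CB·CB·BA·C·DC·DC·C·DC
    A ↦ BA
    B ↦ CB
    C ↦ DC
    D ↦ C

A->BA, B->CB, C->DC, D->C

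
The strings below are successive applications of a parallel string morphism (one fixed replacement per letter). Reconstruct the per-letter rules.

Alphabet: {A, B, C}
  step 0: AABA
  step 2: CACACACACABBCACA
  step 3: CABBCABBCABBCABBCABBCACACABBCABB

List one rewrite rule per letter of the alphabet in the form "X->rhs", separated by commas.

A->BB, B->CA, C->CA

  step 2 ⇒ step 3: CACACACACABBCACA ⇒ CA·BB·CA·BB·CA·BB·CA·BB·CA·BB·CA·CA·CA·BB·CA·BB
    A ↦ BB
    B ↦ CA
    C ↦ CA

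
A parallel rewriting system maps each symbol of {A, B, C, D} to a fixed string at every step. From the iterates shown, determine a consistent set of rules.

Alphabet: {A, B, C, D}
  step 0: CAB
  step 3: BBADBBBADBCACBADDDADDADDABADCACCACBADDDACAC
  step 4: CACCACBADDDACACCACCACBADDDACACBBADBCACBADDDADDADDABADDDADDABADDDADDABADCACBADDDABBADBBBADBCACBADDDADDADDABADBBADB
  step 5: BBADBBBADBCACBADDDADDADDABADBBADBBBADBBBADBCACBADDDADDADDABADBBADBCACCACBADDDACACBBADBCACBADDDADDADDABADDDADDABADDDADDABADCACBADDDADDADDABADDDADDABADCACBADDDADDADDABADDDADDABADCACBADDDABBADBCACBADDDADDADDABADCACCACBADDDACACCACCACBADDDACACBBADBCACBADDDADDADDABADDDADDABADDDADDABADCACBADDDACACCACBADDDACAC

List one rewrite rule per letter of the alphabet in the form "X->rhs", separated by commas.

  step 4 ⇒ step 5: CACCACBADDDACACCACCACBADDDACACBBADBCACBADDDADDADDABADDDADDABADDDADDABADCACBADDDABBADBBBADBCACBADDDADDADDABADBBADB ⇒ B·BAD·B·B·BAD·B·CAC·BAD·DDA·DDA·DDA·BAD·B·BAD·B·B·BAD·B·B·BAD·B·CAC·BAD·DDA·DDA·DDA·BAD·B·BAD·B·CAC·CAC·BAD·DDA·CAC·B·BAD·B·CAC·BAD·DDA·DDA·DDA·BAD·DDA·DDA·BAD·DDA·DDA·BAD·CAC·BAD·DDA·DDA·DDA·BAD·DDA·DDA·BAD·CAC·BAD·DDA·DDA·DDA·BAD·DDA·DDA·BAD·CAC·BAD·DDA·B·BAD·B·CAC·BAD·DDA·DDA·DDA·BAD·CAC·CAC·BAD·DDA·CAC·CAC·CAC·BAD·DDA·CAC·B·BAD·B·CAC·BAD·DDA·DDA·DDA·BAD·DDA·DDA·BAD·DDA·DDA·BAD·CAC·BAD·DDA·CAC·CAC·BAD·DDA·CAC
    A ↦ BAD
    B ↦ CAC
    C ↦ B
    D ↦ DDA

A->BAD, B->CAC, C->B, D->DDA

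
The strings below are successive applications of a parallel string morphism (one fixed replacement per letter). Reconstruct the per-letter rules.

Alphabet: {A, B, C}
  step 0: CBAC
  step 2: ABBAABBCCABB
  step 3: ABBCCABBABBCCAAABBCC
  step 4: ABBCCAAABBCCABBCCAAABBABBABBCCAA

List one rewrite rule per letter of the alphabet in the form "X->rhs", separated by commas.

A->ABB, B->C, C->A

  step 3 ⇒ step 4: ABBCCABBABBCCAAABBCC ⇒ ABB·C·C·A·A·ABB·C·C·ABB·C·C·A·A·ABB·ABB·ABB·C·C·A·A
    A ↦ ABB
    B ↦ C
    C ↦ A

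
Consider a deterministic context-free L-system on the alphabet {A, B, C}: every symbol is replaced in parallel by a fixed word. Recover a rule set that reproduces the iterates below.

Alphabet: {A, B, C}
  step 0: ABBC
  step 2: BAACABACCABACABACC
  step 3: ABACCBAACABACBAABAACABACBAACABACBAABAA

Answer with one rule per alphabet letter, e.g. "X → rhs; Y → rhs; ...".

  step 2 ⇒ step 3: BAACABACCABACABACC ⇒ ABA·C·C·BAA·C·ABA·C·BAA·BAA·C·ABA·C·BAA·C·ABA·C·BAA·BAA
    A ↦ C
    B ↦ ABA
    C ↦ BAA

A->C, B->ABA, C->BAA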